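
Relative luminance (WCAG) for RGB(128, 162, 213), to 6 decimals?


Linearize each channel (sRGB transfer function): c = v/255; c_lin = c/12.92 if c ≤ 0.04045, else ((c+0.055)/1.055)^2.4
  R: 128/255 ≈ 0.501961 > 0.04045 → ((0.501961+0.055)/1.055)^2.4 ≈ 0.215861
  G: 162/255 ≈ 0.635294 > 0.04045 → ((0.635294+0.055)/1.055)^2.4 ≈ 0.361307
  B: 213/255 ≈ 0.835294 > 0.04045 → ((0.835294+0.055)/1.055)^2.4 ≈ 0.665387
R_lin = 0.215861, G_lin = 0.361307, B_lin = 0.665387
L = 0.2126×R + 0.7152×G + 0.0722×B
L = 0.2126×0.215861 + 0.7152×0.361307 + 0.0722×0.665387
L ≈ 0.352340


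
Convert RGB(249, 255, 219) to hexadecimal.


R = 249 → F9 (hex)
G = 255 → FF (hex)
B = 219 → DB (hex)
Hex = #F9FFDB


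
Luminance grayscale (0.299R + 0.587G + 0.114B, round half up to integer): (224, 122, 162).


Gray = 0.299×R + 0.587×G + 0.114×B
Gray = 0.299×224 + 0.587×122 + 0.114×162
Gray = 66.976 + 71.614 + 18.468
Gray = 157.058 → round half up → 157
Gray = 157


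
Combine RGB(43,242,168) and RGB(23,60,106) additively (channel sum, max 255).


Additive: each channel = min(255, C₁+C₂)
R: 43+23 = 66 → 66
G: 242+60 = 302 → 255
B: 168+106 = 274 → 255
= RGB(66, 255, 255)


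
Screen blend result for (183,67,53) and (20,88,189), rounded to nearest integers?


Screen: C = 255 - (255-A)×(255-B)/255, rounded to nearest integer
R: 255 - (255-183)×(255-20)/255 = 255 - 16920/255 ≈ 255 - 66.353 = 188.647 → 189
G: 255 - (255-67)×(255-88)/255 = 255 - 31396/255 ≈ 255 - 123.122 = 131.878 → 132
B: 255 - (255-53)×(255-189)/255 = 255 - 13332/255 ≈ 255 - 52.282 = 202.718 → 203
= RGB(189, 132, 203)


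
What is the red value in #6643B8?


Color: #6643B8
R = 66 = 102
G = 43 = 67
B = B8 = 184
Red = 102


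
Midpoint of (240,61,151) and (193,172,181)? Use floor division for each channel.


Midpoint: each channel = ⌊(C₁+C₂)/2⌋
R: ⌊(240+193)/2⌋ = 216
G: ⌊(61+172)/2⌋ = 116
B: ⌊(151+181)/2⌋ = 166
= RGB(216, 116, 166)


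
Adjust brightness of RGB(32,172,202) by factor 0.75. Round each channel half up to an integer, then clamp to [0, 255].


Multiply each channel by 0.75, round half up, clamp to [0, 255]
R: 32×0.75 = 24
G: 172×0.75 = 129
B: 202×0.75 = 151.5 → round → 152
= RGB(24, 129, 152)


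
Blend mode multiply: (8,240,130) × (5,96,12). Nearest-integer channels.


Multiply: C = A×B/255, rounded to nearest integer
R: 8×5/255 = 40/255 ≈ 0.157 → 0
G: 240×96/255 = 23040/255 ≈ 90.353 → 90
B: 130×12/255 = 1560/255 ≈ 6.118 → 6
= RGB(0, 90, 6)


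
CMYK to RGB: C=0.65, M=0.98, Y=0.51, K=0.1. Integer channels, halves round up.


R = 255 × (1-C) × (1-K) = 255 × 0.35 × 0.90 = 80.325 → 80
G = 255 × (1-M) × (1-K) = 255 × 0.02 × 0.90 = 4.59 → 5
B = 255 × (1-Y) × (1-K) = 255 × 0.49 × 0.90 = 112.455 → 112
= RGB(80, 5, 112)


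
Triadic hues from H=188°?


Triadic: equally spaced at 120° intervals
H1 = 188°
H2 = (188 + 120) mod 360 = 308°
H3 = (188 + 240) mod 360 = 68°
Triadic = 188°, 308°, 68°


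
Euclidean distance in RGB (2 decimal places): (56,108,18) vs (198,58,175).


d = √[(R₁-R₂)² + (G₁-G₂)² + (B₁-B₂)²]
d = √[(56-198)² + (108-58)² + (18-175)²]
d = √[20164 + 2500 + 24649]
d = √47313
d ≈ 217.52


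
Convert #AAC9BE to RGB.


AA → 170 (R)
C9 → 201 (G)
BE → 190 (B)
= RGB(170, 201, 190)


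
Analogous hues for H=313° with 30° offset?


Base hue: 313°
Left analog: (313 - 30) mod 360 = 283°
Right analog: (313 + 30) mod 360 = 343°
Analogous hues = 283° and 343°


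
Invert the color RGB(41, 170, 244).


Invert: (255-R, 255-G, 255-B)
R: 255-41 = 214
G: 255-170 = 85
B: 255-244 = 11
= RGB(214, 85, 11)


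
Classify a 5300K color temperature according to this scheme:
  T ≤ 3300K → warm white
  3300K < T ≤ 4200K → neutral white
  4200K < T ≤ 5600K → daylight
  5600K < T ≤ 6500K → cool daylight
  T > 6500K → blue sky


Temperature: 5300K
4200K < 5300K ≤ 5600K → daylight
Classification: daylight


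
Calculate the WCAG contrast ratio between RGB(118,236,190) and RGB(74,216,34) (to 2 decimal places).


Linearize each sRGB channel c=v/255: c/12.92 if c ≤ 0.04045 else ((c+0.055)/1.055)^2.4
L = 0.2126×R_lin + 0.7152×G_lin + 0.0722×B_lin
Color 1 (118,236,190):
  R=118: 118/255≈0.4627 > 0.04045 → ((0.4627+0.055)/1.055)^2.4 ≈ 0.18116
  G=236: 236/255≈0.9255 > 0.04045 → ((0.9255+0.055)/1.055)^2.4 ≈ 0.83880
  B=190: 190/255≈0.7451 > 0.04045 → ((0.7451+0.055)/1.055)^2.4 ≈ 0.51492
  L1 = 0.2126×0.18116 + 0.7152×0.83880 + 0.0722×0.51492 ≈ 0.67560
Color 2 (74,216,34):
  R=74: 74/255≈0.2902 > 0.04045 → ((0.2902+0.055)/1.055)^2.4 ≈ 0.06848
  G=216: 216/255≈0.8471 > 0.04045 → ((0.8471+0.055)/1.055)^2.4 ≈ 0.68669
  B=34: 34/255≈0.1333 > 0.04045 → ((0.1333+0.055)/1.055)^2.4 ≈ 0.01600
  L2 = 0.2126×0.06848 + 0.7152×0.68669 + 0.0722×0.01600 ≈ 0.50683
Lighter = 0.67560, Darker = 0.50683
Ratio = (L_lighter + 0.05) / (L_darker + 0.05)
Ratio = (0.67560 + 0.05) / (0.50683 + 0.05) = 0.72560 / 0.55683 ≈ 1.3031
Ratio ≈ 1.30:1


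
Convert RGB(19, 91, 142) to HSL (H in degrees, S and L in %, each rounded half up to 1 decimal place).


Normalize: R'=19/255≈0.0745, G'=91/255≈0.3569, B'=142/255≈0.5569
Max=142/255, Min=19/255, Δ=Max-Min=123/255
L = (Max+Min)/2 = (142+19)/510 = 161/510 = 0.31568… → L = 31.6%
L ≤ 0.5 → S = Δ/(Max+Min) = 123/(142+19) = 123/161 = 0.76397… → S = 76.4%
(the 1/255 factors cancel in S and H, so raw channel differences can be used)
Max is B' → H = 60 × ((R-G)/Δ + 4) = 60 × ((19-91)/123 + 4)
  -72/123 + 4 = -0.5853… + 4 = 3.4146…
  H = 60 × 3.4146… = 204.878…° → H = 204.9°
= HSL(204.9°, 76.4%, 31.6%)


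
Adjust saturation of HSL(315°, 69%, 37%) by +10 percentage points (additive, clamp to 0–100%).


Original S = 69%
Adjustment = +10 percentage points
New S = 69 + (10) = 79
Clamp to [0, 100] → 79
= HSL(315°, 79%, 37%)


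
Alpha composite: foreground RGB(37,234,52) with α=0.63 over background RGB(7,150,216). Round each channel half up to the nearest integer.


C = α×F + (1-α)×B, with 1-α = 0.37
R: 0.63×37 + 0.37×7 = 23.31 + 2.59 = 25.90 → 26
G: 0.63×234 + 0.37×150 = 147.42 + 55.50 = 202.92 → 203
B: 0.63×52 + 0.37×216 = 32.76 + 79.92 = 112.68 → 113
= RGB(26, 203, 113)


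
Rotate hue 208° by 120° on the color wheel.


New hue = (H + rotation) mod 360
New hue = (208 + 120) mod 360
= 328 mod 360
= 328°


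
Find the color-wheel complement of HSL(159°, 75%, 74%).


Complement = opposite side of color wheel = hue + 180°
H' = (159 + 180) mod 360 = 339°
S and L unchanged.
= HSL(339°, 75%, 74%)


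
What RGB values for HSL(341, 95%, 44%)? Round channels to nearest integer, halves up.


H=341°, S=0.95, L=0.44
C = (1-|2L-1|)×S = (1-|-0.12|)×0.95 = 0.836
H' = H/60 = 341/60 ≈ 5.6833; X = C×(1-|H' mod 2 - 1|) ≈ 0.2647
m = L - C/2 = 0.44 - 0.418 = 0.022
Sector ⌊H'⌋ = 5 → (R',G',B') = (0.836, 0.0, ≈0.2647)
RGB = ((R'+m)×255, (G'+m)×255, (B'+m)×255) = (218.79, 5.61, 73.117)
Round half up → RGB(219, 6, 73)


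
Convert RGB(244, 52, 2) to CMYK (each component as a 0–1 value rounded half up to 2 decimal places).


R'=244/255≈0.9569, G'=52/255≈0.2039, B'=2/255≈0.0078
K = 1 - max(R',G',B') = 1 - 244/255 = 11/255 = 0.04313… → 0.04
(1-R'-K)/(1-K) simplifies to (max-R)/max with max = 244:
C = (244-244)/244 = 0/244 = 0 → 0.00
M = (244-52)/244 = 192/244 = 0.78688… → 0.79
Y = (244-2)/244 = 242/244 = 0.99180… → 0.99
= CMYK(0.00, 0.79, 0.99, 0.04)


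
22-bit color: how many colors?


Colors = 2^bits = 2^22
= 4,194,304 colors


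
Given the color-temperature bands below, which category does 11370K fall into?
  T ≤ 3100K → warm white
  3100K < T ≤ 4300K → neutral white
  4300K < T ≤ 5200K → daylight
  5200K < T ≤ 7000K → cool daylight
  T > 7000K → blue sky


Temperature: 11370K
11370K > 7000K → blue sky
Classification: blue sky


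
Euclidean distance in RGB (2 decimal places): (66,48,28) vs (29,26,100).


d = √[(R₁-R₂)² + (G₁-G₂)² + (B₁-B₂)²]
d = √[(66-29)² + (48-26)² + (28-100)²]
d = √[1369 + 484 + 5184]
d = √7037
d ≈ 83.89


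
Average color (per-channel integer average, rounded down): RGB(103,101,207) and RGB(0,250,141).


Midpoint: each channel = ⌊(C₁+C₂)/2⌋
R: ⌊(103+0)/2⌋ = 51
G: ⌊(101+250)/2⌋ = 175
B: ⌊(207+141)/2⌋ = 174
= RGB(51, 175, 174)


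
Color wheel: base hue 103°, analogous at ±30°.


Base hue: 103°
Left analog: (103 - 30) mod 360 = 73°
Right analog: (103 + 30) mod 360 = 133°
Analogous hues = 73° and 133°


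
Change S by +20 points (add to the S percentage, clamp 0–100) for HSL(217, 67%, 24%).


Original S = 67%
Adjustment = +20 percentage points
New S = 67 + (20) = 87
Clamp to [0, 100] → 87
= HSL(217°, 87%, 24%)


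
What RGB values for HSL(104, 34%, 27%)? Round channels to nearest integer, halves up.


H=104°, S=0.34, L=0.27
C = (1-|2L-1|)×S = (1-|-0.46|)×0.34 = 0.1836
H' = H/60 = 104/60 ≈ 1.7333; X = C×(1-|H' mod 2 - 1|) = 0.04896
m = L - C/2 = 0.27 - 0.0918 = 0.1782
Sector ⌊H'⌋ = 1 → (R',G',B') = (0.04896, 0.1836, 0.0)
RGB = ((R'+m)×255, (G'+m)×255, (B'+m)×255) = (57.9258, 92.259, 45.441)
Round half up → RGB(58, 92, 45)


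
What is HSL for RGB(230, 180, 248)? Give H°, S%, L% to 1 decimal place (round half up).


Normalize: R'=230/255≈0.9020, G'=180/255≈0.7059, B'=248/255≈0.9725
Max=248/255, Min=180/255, Δ=Max-Min=68/255
L = (Max+Min)/2 = (248+180)/510 = 428/510 = 0.83921… → L = 83.9%
L > 0.5 → S = Δ/(2-Max-Min) = 68/(510-248-180) = 68/82 = 0.82926… → S = 82.9%
(the 1/255 factors cancel in S and H, so raw channel differences can be used)
Max is B' → H = 60 × ((R-G)/Δ + 4) = 60 × ((230-180)/68 + 4)
  50/68 + 4 = 0.7352… + 4 = 4.7352…
  H = 60 × 4.7352… = 284.117…° → H = 284.1°
= HSL(284.1°, 82.9%, 83.9%)


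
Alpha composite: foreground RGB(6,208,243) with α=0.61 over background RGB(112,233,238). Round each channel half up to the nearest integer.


C = α×F + (1-α)×B, with 1-α = 0.39
R: 0.61×6 + 0.39×112 = 3.66 + 43.68 = 47.34 → 47
G: 0.61×208 + 0.39×233 = 126.88 + 90.87 = 217.75 → 218
B: 0.61×243 + 0.39×238 = 148.23 + 92.82 = 241.05 → 241
= RGB(47, 218, 241)


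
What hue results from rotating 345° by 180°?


New hue = (H + rotation) mod 360
New hue = (345 + 180) mod 360
= 525 mod 360
= 165°


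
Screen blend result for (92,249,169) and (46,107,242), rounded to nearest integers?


Screen: C = 255 - (255-A)×(255-B)/255, rounded to nearest integer
R: 255 - (255-92)×(255-46)/255 = 255 - 34067/255 ≈ 255 - 133.596 = 121.404 → 121
G: 255 - (255-249)×(255-107)/255 = 255 - 888/255 ≈ 255 - 3.482 = 251.518 → 252
B: 255 - (255-169)×(255-242)/255 = 255 - 1118/255 ≈ 255 - 4.384 = 250.616 → 251
= RGB(121, 252, 251)


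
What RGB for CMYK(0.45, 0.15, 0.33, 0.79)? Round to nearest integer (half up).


R = 255 × (1-C) × (1-K) = 255 × 0.55 × 0.21 = 29.4525 → 29
G = 255 × (1-M) × (1-K) = 255 × 0.85 × 0.21 = 45.5175 → 46
B = 255 × (1-Y) × (1-K) = 255 × 0.67 × 0.21 = 35.8785 → 36
= RGB(29, 46, 36)


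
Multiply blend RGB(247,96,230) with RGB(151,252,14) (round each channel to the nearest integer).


Multiply: C = A×B/255, rounded to nearest integer
R: 247×151/255 = 37297/255 ≈ 146.263 → 146
G: 96×252/255 = 24192/255 ≈ 94.871 → 95
B: 230×14/255 = 3220/255 ≈ 12.627 → 13
= RGB(146, 95, 13)


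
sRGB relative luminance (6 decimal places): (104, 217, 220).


Linearize each channel (sRGB transfer function): c = v/255; c_lin = c/12.92 if c ≤ 0.04045, else ((c+0.055)/1.055)^2.4
  R: 104/255 ≈ 0.407843 > 0.04045 → ((0.407843+0.055)/1.055)^2.4 ≈ 0.138432
  G: 217/255 ≈ 0.850980 > 0.04045 → ((0.850980+0.055)/1.055)^2.4 ≈ 0.693872
  B: 220/255 ≈ 0.862745 > 0.04045 → ((0.862745+0.055)/1.055)^2.4 ≈ 0.715694
R_lin = 0.138432, G_lin = 0.693872, B_lin = 0.715694
L = 0.2126×R + 0.7152×G + 0.0722×B
L = 0.2126×0.138432 + 0.7152×0.693872 + 0.0722×0.715694
L ≈ 0.577361


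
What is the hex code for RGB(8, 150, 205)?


R = 8 → 08 (hex)
G = 150 → 96 (hex)
B = 205 → CD (hex)
Hex = #0896CD


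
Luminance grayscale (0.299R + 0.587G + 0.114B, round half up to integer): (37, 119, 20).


Gray = 0.299×R + 0.587×G + 0.114×B
Gray = 0.299×37 + 0.587×119 + 0.114×20
Gray = 11.063 + 69.853 + 2.280
Gray = 83.196 → round half up → 83
Gray = 83


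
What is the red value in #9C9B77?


Color: #9C9B77
R = 9C = 156
G = 9B = 155
B = 77 = 119
Red = 156


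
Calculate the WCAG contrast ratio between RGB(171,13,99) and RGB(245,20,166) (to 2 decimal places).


Linearize each sRGB channel c=v/255: c/12.92 if c ≤ 0.04045 else ((c+0.055)/1.055)^2.4
L = 0.2126×R_lin + 0.7152×G_lin + 0.0722×B_lin
Color 1 (171,13,99):
  R=171: 171/255≈0.6706 > 0.04045 → ((0.6706+0.055)/1.055)^2.4 ≈ 0.40724
  G=13: 13/255≈0.0510 > 0.04045 → ((0.0510+0.055)/1.055)^2.4 ≈ 0.00402
  B=99: 99/255≈0.3882 > 0.04045 → ((0.3882+0.055)/1.055)^2.4 ≈ 0.12477
  L1 = 0.2126×0.40724 + 0.7152×0.00402 + 0.0722×0.12477 ≈ 0.09847
Color 2 (245,20,166):
  R=245: 245/255≈0.9608 > 0.04045 → ((0.9608+0.055)/1.055)^2.4 ≈ 0.91310
  G=20: 20/255≈0.0784 > 0.04045 → ((0.0784+0.055)/1.055)^2.4 ≈ 0.00700
  B=166: 166/255≈0.6510 > 0.04045 → ((0.6510+0.055)/1.055)^2.4 ≈ 0.38133
  L2 = 0.2126×0.91310 + 0.7152×0.00700 + 0.0722×0.38133 ≈ 0.22666
Lighter = 0.22666, Darker = 0.09847
Ratio = (L_lighter + 0.05) / (L_darker + 0.05)
Ratio = (0.22666 + 0.05) / (0.09847 + 0.05) = 0.27666 / 0.14847 ≈ 1.8635
Ratio ≈ 1.86:1


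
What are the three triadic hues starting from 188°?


Triadic: equally spaced at 120° intervals
H1 = 188°
H2 = (188 + 120) mod 360 = 308°
H3 = (188 + 240) mod 360 = 68°
Triadic = 188°, 308°, 68°


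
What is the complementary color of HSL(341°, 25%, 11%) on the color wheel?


Complement = opposite side of color wheel = hue + 180°
H' = (341 + 180) mod 360 = 161°
S and L unchanged.
= HSL(161°, 25%, 11%)


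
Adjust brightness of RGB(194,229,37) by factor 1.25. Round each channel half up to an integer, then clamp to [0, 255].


Multiply each channel by 1.25, round half up, clamp to [0, 255]
R: 194×1.25 = 242.5 → round → 243
G: 229×1.25 = 286.25 → round → 286 → clamp → 255
B: 37×1.25 = 46.25 → round → 46
= RGB(243, 255, 46)


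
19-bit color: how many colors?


Colors = 2^bits = 2^19
= 524,288 colors


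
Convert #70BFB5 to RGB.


70 → 112 (R)
BF → 191 (G)
B5 → 181 (B)
= RGB(112, 191, 181)


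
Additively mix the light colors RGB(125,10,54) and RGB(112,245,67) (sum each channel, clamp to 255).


Additive: each channel = min(255, C₁+C₂)
R: 125+112 = 237 → 237
G: 10+245 = 255 → 255
B: 54+67 = 121 → 121
= RGB(237, 255, 121)


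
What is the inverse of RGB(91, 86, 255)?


Invert: (255-R, 255-G, 255-B)
R: 255-91 = 164
G: 255-86 = 169
B: 255-255 = 0
= RGB(164, 169, 0)


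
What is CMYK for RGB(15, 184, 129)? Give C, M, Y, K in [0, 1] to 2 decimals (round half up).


R'=15/255≈0.0588, G'=184/255≈0.7216, B'=129/255≈0.5059
K = 1 - max(R',G',B') = 1 - 184/255 = 71/255 = 0.27843… → 0.28
(1-R'-K)/(1-K) simplifies to (max-R)/max with max = 184:
C = (184-15)/184 = 169/184 = 0.91847… → 0.92
M = (184-184)/184 = 0/184 = 0 → 0.00
Y = (184-129)/184 = 55/184 = 0.29891… → 0.30
= CMYK(0.92, 0.00, 0.30, 0.28)


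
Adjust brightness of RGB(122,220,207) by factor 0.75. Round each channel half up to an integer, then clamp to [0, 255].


Multiply each channel by 0.75, round half up, clamp to [0, 255]
R: 122×0.75 = 91.5 → round → 92
G: 220×0.75 = 165
B: 207×0.75 = 155.25 → round → 155
= RGB(92, 165, 155)


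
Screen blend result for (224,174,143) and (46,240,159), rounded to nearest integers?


Screen: C = 255 - (255-A)×(255-B)/255, rounded to nearest integer
R: 255 - (255-224)×(255-46)/255 = 255 - 6479/255 ≈ 255 - 25.408 = 229.592 → 230
G: 255 - (255-174)×(255-240)/255 = 255 - 1215/255 ≈ 255 - 4.765 = 250.235 → 250
B: 255 - (255-143)×(255-159)/255 = 255 - 10752/255 ≈ 255 - 42.165 = 212.835 → 213
= RGB(230, 250, 213)


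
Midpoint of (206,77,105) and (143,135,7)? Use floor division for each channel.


Midpoint: each channel = ⌊(C₁+C₂)/2⌋
R: ⌊(206+143)/2⌋ = 174
G: ⌊(77+135)/2⌋ = 106
B: ⌊(105+7)/2⌋ = 56
= RGB(174, 106, 56)


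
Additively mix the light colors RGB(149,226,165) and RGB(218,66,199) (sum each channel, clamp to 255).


Additive: each channel = min(255, C₁+C₂)
R: 149+218 = 367 → 255
G: 226+66 = 292 → 255
B: 165+199 = 364 → 255
= RGB(255, 255, 255)


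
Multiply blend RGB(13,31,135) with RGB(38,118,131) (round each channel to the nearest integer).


Multiply: C = A×B/255, rounded to nearest integer
R: 13×38/255 = 494/255 ≈ 1.937 → 2
G: 31×118/255 = 3658/255 ≈ 14.345 → 14
B: 135×131/255 = 17685/255 ≈ 69.353 → 69
= RGB(2, 14, 69)


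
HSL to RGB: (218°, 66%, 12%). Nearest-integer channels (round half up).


H=218°, S=0.66, L=0.12
C = (1-|2L-1|)×S = (1-|-0.76|)×0.66 = 0.1584
H' = H/60 = 218/60 ≈ 3.6333; X = C×(1-|H' mod 2 - 1|) = 0.05808
m = L - C/2 = 0.12 - 0.0792 = 0.0408
Sector ⌊H'⌋ = 3 → (R',G',B') = (0.0, 0.05808, 0.1584)
RGB = ((R'+m)×255, (G'+m)×255, (B'+m)×255) = (10.404, 25.2144, 50.796)
Round half up → RGB(10, 25, 51)


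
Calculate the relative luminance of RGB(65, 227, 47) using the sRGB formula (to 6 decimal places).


Linearize each channel (sRGB transfer function): c = v/255; c_lin = c/12.92 if c ≤ 0.04045, else ((c+0.055)/1.055)^2.4
  R: 65/255 ≈ 0.254902 > 0.04045 → ((0.254902+0.055)/1.055)^2.4 ≈ 0.052861
  G: 227/255 ≈ 0.890196 > 0.04045 → ((0.890196+0.055)/1.055)^2.4 ≈ 0.768151
  B: 47/255 ≈ 0.184314 > 0.04045 → ((0.184314+0.055)/1.055)^2.4 ≈ 0.028426
R_lin = 0.052861, G_lin = 0.768151, B_lin = 0.028426
L = 0.2126×R + 0.7152×G + 0.0722×B
L = 0.2126×0.052861 + 0.7152×0.768151 + 0.0722×0.028426
L ≈ 0.562672


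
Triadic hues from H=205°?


Triadic: equally spaced at 120° intervals
H1 = 205°
H2 = (205 + 120) mod 360 = 325°
H3 = (205 + 240) mod 360 = 85°
Triadic = 205°, 325°, 85°


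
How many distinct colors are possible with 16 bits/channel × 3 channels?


Total bits = 16 bits/channel × 3 channels = 48 bits
Distinct colors = 2^48
= 281,474,976,710,656 colors


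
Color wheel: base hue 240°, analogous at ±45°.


Base hue: 240°
Left analog: (240 - 45) mod 360 = 195°
Right analog: (240 + 45) mod 360 = 285°
Analogous hues = 195° and 285°


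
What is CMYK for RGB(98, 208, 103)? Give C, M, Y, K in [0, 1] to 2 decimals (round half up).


R'=98/255≈0.3843, G'=208/255≈0.8157, B'=103/255≈0.4039
K = 1 - max(R',G',B') = 1 - 208/255 = 47/255 = 0.18431… → 0.18
(1-R'-K)/(1-K) simplifies to (max-R)/max with max = 208:
C = (208-98)/208 = 110/208 = 0.52884… → 0.53
M = (208-208)/208 = 0/208 = 0 → 0.00
Y = (208-103)/208 = 105/208 = 0.50480… → 0.50
= CMYK(0.53, 0.00, 0.50, 0.18)


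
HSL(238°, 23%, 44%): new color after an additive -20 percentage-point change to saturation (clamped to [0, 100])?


Original S = 23%
Adjustment = -20 percentage points
New S = 23 + (-20) = 3
Clamp to [0, 100] → 3
= HSL(238°, 3%, 44%)


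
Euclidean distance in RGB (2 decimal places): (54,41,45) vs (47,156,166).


d = √[(R₁-R₂)² + (G₁-G₂)² + (B₁-B₂)²]
d = √[(54-47)² + (41-156)² + (45-166)²]
d = √[49 + 13225 + 14641]
d = √27915
d ≈ 167.08


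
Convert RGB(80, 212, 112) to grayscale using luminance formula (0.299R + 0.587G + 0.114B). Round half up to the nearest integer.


Gray = 0.299×R + 0.587×G + 0.114×B
Gray = 0.299×80 + 0.587×212 + 0.114×112
Gray = 23.920 + 124.444 + 12.768
Gray = 161.132 → round half up → 161
Gray = 161


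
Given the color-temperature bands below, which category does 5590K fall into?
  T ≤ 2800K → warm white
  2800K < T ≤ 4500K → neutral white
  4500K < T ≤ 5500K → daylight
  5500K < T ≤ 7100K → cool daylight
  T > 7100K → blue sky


Temperature: 5590K
5500K < 5590K ≤ 7100K → cool daylight
Classification: cool daylight


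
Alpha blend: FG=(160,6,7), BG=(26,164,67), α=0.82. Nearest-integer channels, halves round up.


C = α×F + (1-α)×B, with 1-α = 0.18
R: 0.82×160 + 0.18×26 = 131.20 + 4.68 = 135.88 → 136
G: 0.82×6 + 0.18×164 = 4.92 + 29.52 = 34.44 → 34
B: 0.82×7 + 0.18×67 = 5.74 + 12.06 = 17.80 → 18
= RGB(136, 34, 18)


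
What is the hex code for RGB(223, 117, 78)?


R = 223 → DF (hex)
G = 117 → 75 (hex)
B = 78 → 4E (hex)
Hex = #DF754E


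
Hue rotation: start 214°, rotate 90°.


New hue = (H + rotation) mod 360
New hue = (214 + 90) mod 360
= 304 mod 360
= 304°


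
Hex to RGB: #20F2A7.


20 → 32 (R)
F2 → 242 (G)
A7 → 167 (B)
= RGB(32, 242, 167)


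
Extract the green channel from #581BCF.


Color: #581BCF
R = 58 = 88
G = 1B = 27
B = CF = 207
Green = 27


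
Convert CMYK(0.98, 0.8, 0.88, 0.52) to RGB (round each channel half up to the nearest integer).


R = 255 × (1-C) × (1-K) = 255 × 0.02 × 0.48 = 2.448 → 2
G = 255 × (1-M) × (1-K) = 255 × 0.20 × 0.48 = 24.48 → 24
B = 255 × (1-Y) × (1-K) = 255 × 0.12 × 0.48 = 14.688 → 15
= RGB(2, 24, 15)


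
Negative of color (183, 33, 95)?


Invert: (255-R, 255-G, 255-B)
R: 255-183 = 72
G: 255-33 = 222
B: 255-95 = 160
= RGB(72, 222, 160)


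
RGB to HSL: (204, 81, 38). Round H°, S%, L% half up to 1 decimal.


Normalize: R'=204/255≈0.8000, G'=81/255≈0.3176, B'=38/255≈0.1490
Max=204/255, Min=38/255, Δ=Max-Min=166/255
L = (Max+Min)/2 = (204+38)/510 = 242/510 = 0.47450… → L = 47.5%
L ≤ 0.5 → S = Δ/(Max+Min) = 166/(204+38) = 166/242 = 0.68595… → S = 68.6%
(the 1/255 factors cancel in S and H, so raw channel differences can be used)
Max is R' → H = 60 × (((G-B)/Δ) mod 6) = 60 × (((81-38)/166) mod 6)
  43/166 = 0.2590…
  H = 60 × 0.2590… = 15.542…° → H = 15.5°
= HSL(15.5°, 68.6%, 47.5%)


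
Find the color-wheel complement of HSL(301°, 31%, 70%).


Complement = opposite side of color wheel = hue + 180°
H' = (301 + 180) mod 360 = 121°
S and L unchanged.
= HSL(121°, 31%, 70%)


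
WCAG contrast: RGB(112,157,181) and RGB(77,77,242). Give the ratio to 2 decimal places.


Linearize each sRGB channel c=v/255: c/12.92 if c ≤ 0.04045 else ((c+0.055)/1.055)^2.4
L = 0.2126×R_lin + 0.7152×G_lin + 0.0722×B_lin
Color 1 (112,157,181):
  R=112: 112/255≈0.4392 > 0.04045 → ((0.4392+0.055)/1.055)^2.4 ≈ 0.16203
  G=157: 157/255≈0.6157 > 0.04045 → ((0.6157+0.055)/1.055)^2.4 ≈ 0.33716
  B=181: 181/255≈0.7098 > 0.04045 → ((0.7098+0.055)/1.055)^2.4 ≈ 0.46208
  L1 = 0.2126×0.16203 + 0.7152×0.33716 + 0.0722×0.46208 ≈ 0.30895
Color 2 (77,77,242):
  R=77: 77/255≈0.3020 > 0.04045 → ((0.3020+0.055)/1.055)^2.4 ≈ 0.07421
  G=77: 77/255≈0.3020 > 0.04045 → ((0.3020+0.055)/1.055)^2.4 ≈ 0.07421
  B=242: 242/255≈0.9490 > 0.04045 → ((0.9490+0.055)/1.055)^2.4 ≈ 0.88792
  L2 = 0.2126×0.07421 + 0.7152×0.07421 + 0.0722×0.88792 ≈ 0.13296
Lighter = 0.30895, Darker = 0.13296
Ratio = (L_lighter + 0.05) / (L_darker + 0.05)
Ratio = (0.30895 + 0.05) / (0.13296 + 0.05) = 0.35895 / 0.18296 ≈ 1.9619
Ratio ≈ 1.96:1


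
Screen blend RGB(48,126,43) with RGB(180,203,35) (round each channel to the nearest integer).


Screen: C = 255 - (255-A)×(255-B)/255, rounded to nearest integer
R: 255 - (255-48)×(255-180)/255 = 255 - 15525/255 ≈ 255 - 60.882 = 194.118 → 194
G: 255 - (255-126)×(255-203)/255 = 255 - 6708/255 ≈ 255 - 26.306 = 228.694 → 229
B: 255 - (255-43)×(255-35)/255 = 255 - 46640/255 ≈ 255 - 182.902 = 72.098 → 72
= RGB(194, 229, 72)


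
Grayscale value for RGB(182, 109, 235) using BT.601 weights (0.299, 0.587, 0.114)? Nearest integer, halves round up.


Gray = 0.299×R + 0.587×G + 0.114×B
Gray = 0.299×182 + 0.587×109 + 0.114×235
Gray = 54.418 + 63.983 + 26.790
Gray = 145.191 → round half up → 145
Gray = 145


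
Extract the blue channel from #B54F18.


Color: #B54F18
R = B5 = 181
G = 4F = 79
B = 18 = 24
Blue = 24


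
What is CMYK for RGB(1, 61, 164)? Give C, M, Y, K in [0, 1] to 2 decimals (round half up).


R'=1/255≈0.0039, G'=61/255≈0.2392, B'=164/255≈0.6431
K = 1 - max(R',G',B') = 1 - 164/255 = 91/255 = 0.35686… → 0.36
(1-R'-K)/(1-K) simplifies to (max-R)/max with max = 164:
C = (164-1)/164 = 163/164 = 0.99390… → 0.99
M = (164-61)/164 = 103/164 = 0.62804… → 0.63
Y = (164-164)/164 = 0/164 = 0 → 0.00
= CMYK(0.99, 0.63, 0.00, 0.36)


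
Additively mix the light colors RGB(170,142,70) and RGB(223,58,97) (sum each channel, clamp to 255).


Additive: each channel = min(255, C₁+C₂)
R: 170+223 = 393 → 255
G: 142+58 = 200 → 200
B: 70+97 = 167 → 167
= RGB(255, 200, 167)


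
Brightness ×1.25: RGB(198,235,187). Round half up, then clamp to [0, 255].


Multiply each channel by 1.25, round half up, clamp to [0, 255]
R: 198×1.25 = 247.5 → round → 248
G: 235×1.25 = 293.75 → round → 294 → clamp → 255
B: 187×1.25 = 233.75 → round → 234
= RGB(248, 255, 234)


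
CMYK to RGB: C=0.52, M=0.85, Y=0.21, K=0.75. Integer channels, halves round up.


R = 255 × (1-C) × (1-K) = 255 × 0.48 × 0.25 = 30.6 → 31
G = 255 × (1-M) × (1-K) = 255 × 0.15 × 0.25 = 9.5625 → 10
B = 255 × (1-Y) × (1-K) = 255 × 0.79 × 0.25 = 50.3625 → 50
= RGB(31, 10, 50)


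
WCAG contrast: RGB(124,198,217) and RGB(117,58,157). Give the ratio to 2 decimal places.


Linearize each sRGB channel c=v/255: c/12.92 if c ≤ 0.04045 else ((c+0.055)/1.055)^2.4
L = 0.2126×R_lin + 0.7152×G_lin + 0.0722×B_lin
Color 1 (124,198,217):
  R=124: 124/255≈0.4863 > 0.04045 → ((0.4863+0.055)/1.055)^2.4 ≈ 0.20156
  G=198: 198/255≈0.7765 > 0.04045 → ((0.7765+0.055)/1.055)^2.4 ≈ 0.56471
  B=217: 217/255≈0.8510 > 0.04045 → ((0.8510+0.055)/1.055)^2.4 ≈ 0.69387
  L1 = 0.2126×0.20156 + 0.7152×0.56471 + 0.0722×0.69387 ≈ 0.49683
Color 2 (117,58,157):
  R=117: 117/255≈0.4588 > 0.04045 → ((0.4588+0.055)/1.055)^2.4 ≈ 0.17789
  G=58: 58/255≈0.2275 > 0.04045 → ((0.2275+0.055)/1.055)^2.4 ≈ 0.04231
  B=157: 157/255≈0.6157 > 0.04045 → ((0.6157+0.055)/1.055)^2.4 ≈ 0.33716
  L2 = 0.2126×0.17789 + 0.7152×0.04231 + 0.0722×0.33716 ≈ 0.09242
Lighter = 0.49683, Darker = 0.09242
Ratio = (L_lighter + 0.05) / (L_darker + 0.05)
Ratio = (0.49683 + 0.05) / (0.09242 + 0.05) = 0.54683 / 0.14242 ≈ 3.8395
Ratio ≈ 3.84:1


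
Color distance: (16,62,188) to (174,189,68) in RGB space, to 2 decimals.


d = √[(R₁-R₂)² + (G₁-G₂)² + (B₁-B₂)²]
d = √[(16-174)² + (62-189)² + (188-68)²]
d = √[24964 + 16129 + 14400]
d = √55493
d ≈ 235.57


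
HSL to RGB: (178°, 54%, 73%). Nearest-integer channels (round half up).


H=178°, S=0.54, L=0.73
C = (1-|2L-1|)×S = (1-|0.46|)×0.54 = 0.2916
H' = H/60 = 178/60 ≈ 2.9667; X = C×(1-|H' mod 2 - 1|) = 0.28188
m = L - C/2 = 0.73 - 0.1458 = 0.5842
Sector ⌊H'⌋ = 2 → (R',G',B') = (0.0, 0.2916, 0.28188)
RGB = ((R'+m)×255, (G'+m)×255, (B'+m)×255) = (148.971, 223.329, 220.8504)
Round half up → RGB(149, 223, 221)


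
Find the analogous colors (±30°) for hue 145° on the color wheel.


Base hue: 145°
Left analog: (145 - 30) mod 360 = 115°
Right analog: (145 + 30) mod 360 = 175°
Analogous hues = 115° and 175°


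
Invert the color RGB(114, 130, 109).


Invert: (255-R, 255-G, 255-B)
R: 255-114 = 141
G: 255-130 = 125
B: 255-109 = 146
= RGB(141, 125, 146)


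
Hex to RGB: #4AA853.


4A → 74 (R)
A8 → 168 (G)
53 → 83 (B)
= RGB(74, 168, 83)


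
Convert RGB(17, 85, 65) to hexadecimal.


R = 17 → 11 (hex)
G = 85 → 55 (hex)
B = 65 → 41 (hex)
Hex = #115541


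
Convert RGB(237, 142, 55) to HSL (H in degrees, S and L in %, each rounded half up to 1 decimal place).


Normalize: R'=237/255≈0.9294, G'=142/255≈0.5569, B'=55/255≈0.2157
Max=237/255, Min=55/255, Δ=Max-Min=182/255
L = (Max+Min)/2 = (237+55)/510 = 292/510 = 0.57254… → L = 57.3%
L > 0.5 → S = Δ/(2-Max-Min) = 182/(510-237-55) = 182/218 = 0.83486… → S = 83.5%
(the 1/255 factors cancel in S and H, so raw channel differences can be used)
Max is R' → H = 60 × (((G-B)/Δ) mod 6) = 60 × (((142-55)/182) mod 6)
  87/182 = 0.4780…
  H = 60 × 0.4780… = 28.681…° → H = 28.7°
= HSL(28.7°, 83.5%, 57.3%)


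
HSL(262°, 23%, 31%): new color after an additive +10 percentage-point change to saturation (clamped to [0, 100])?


Original S = 23%
Adjustment = +10 percentage points
New S = 23 + (10) = 33
Clamp to [0, 100] → 33
= HSL(262°, 33%, 31%)


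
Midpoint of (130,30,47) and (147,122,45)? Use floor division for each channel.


Midpoint: each channel = ⌊(C₁+C₂)/2⌋
R: ⌊(130+147)/2⌋ = 138
G: ⌊(30+122)/2⌋ = 76
B: ⌊(47+45)/2⌋ = 46
= RGB(138, 76, 46)


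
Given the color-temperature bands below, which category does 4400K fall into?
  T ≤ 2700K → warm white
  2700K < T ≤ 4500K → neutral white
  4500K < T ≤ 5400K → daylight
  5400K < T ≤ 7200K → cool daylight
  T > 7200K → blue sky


Temperature: 4400K
2700K < 4400K ≤ 4500K → neutral white
Classification: neutral white


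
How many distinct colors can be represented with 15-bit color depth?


Colors = 2^bits = 2^15
= 32,768 colors


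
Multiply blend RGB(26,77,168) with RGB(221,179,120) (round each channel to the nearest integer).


Multiply: C = A×B/255, rounded to nearest integer
R: 26×221/255 = 5746/255 ≈ 22.533 → 23
G: 77×179/255 = 13783/255 ≈ 54.051 → 54
B: 168×120/255 = 20160/255 ≈ 79.059 → 79
= RGB(23, 54, 79)


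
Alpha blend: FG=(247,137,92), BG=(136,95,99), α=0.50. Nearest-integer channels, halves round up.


C = α×F + (1-α)×B, with 1-α = 0.50
R: 0.50×247 + 0.50×136 = 123.50 + 68.00 = 191.50 → 192
G: 0.50×137 + 0.50×95 = 68.50 + 47.50 = 116.00 → 116
B: 0.50×92 + 0.50×99 = 46.00 + 49.50 = 95.50 → 96
= RGB(192, 116, 96)


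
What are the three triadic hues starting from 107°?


Triadic: equally spaced at 120° intervals
H1 = 107°
H2 = (107 + 120) mod 360 = 227°
H3 = (107 + 240) mod 360 = 347°
Triadic = 107°, 227°, 347°


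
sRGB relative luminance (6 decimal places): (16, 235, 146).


Linearize each channel (sRGB transfer function): c = v/255; c_lin = c/12.92 if c ≤ 0.04045, else ((c+0.055)/1.055)^2.4
  R: 16/255 ≈ 0.062745 > 0.04045 → ((0.062745+0.055)/1.055)^2.4 ≈ 0.005182
  G: 235/255 ≈ 0.921569 > 0.04045 → ((0.921569+0.055)/1.055)^2.4 ≈ 0.830770
  B: 146/255 ≈ 0.572549 > 0.04045 → ((0.572549+0.055)/1.055)^2.4 ≈ 0.287441
R_lin = 0.005182, G_lin = 0.830770, B_lin = 0.287441
L = 0.2126×R + 0.7152×G + 0.0722×B
L = 0.2126×0.005182 + 0.7152×0.830770 + 0.0722×0.287441
L ≈ 0.616021


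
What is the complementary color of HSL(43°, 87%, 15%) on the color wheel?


Complement = opposite side of color wheel = hue + 180°
H' = (43 + 180) mod 360 = 223°
S and L unchanged.
= HSL(223°, 87%, 15%)


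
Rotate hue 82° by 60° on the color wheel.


New hue = (H + rotation) mod 360
New hue = (82 + 60) mod 360
= 142 mod 360
= 142°


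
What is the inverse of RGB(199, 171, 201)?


Invert: (255-R, 255-G, 255-B)
R: 255-199 = 56
G: 255-171 = 84
B: 255-201 = 54
= RGB(56, 84, 54)


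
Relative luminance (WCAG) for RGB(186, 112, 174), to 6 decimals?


Linearize each channel (sRGB transfer function): c = v/255; c_lin = c/12.92 if c ≤ 0.04045, else ((c+0.055)/1.055)^2.4
  R: 186/255 ≈ 0.729412 > 0.04045 → ((0.729412+0.055)/1.055)^2.4 ≈ 0.491021
  G: 112/255 ≈ 0.439216 > 0.04045 → ((0.439216+0.055)/1.055)^2.4 ≈ 0.162029
  B: 174/255 ≈ 0.682353 > 0.04045 → ((0.682353+0.055)/1.055)^2.4 ≈ 0.423268
R_lin = 0.491021, G_lin = 0.162029, B_lin = 0.423268
L = 0.2126×R + 0.7152×G + 0.0722×B
L = 0.2126×0.491021 + 0.7152×0.162029 + 0.0722×0.423268
L ≈ 0.250834


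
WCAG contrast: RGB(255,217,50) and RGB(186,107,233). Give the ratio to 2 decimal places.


Linearize each sRGB channel c=v/255: c/12.92 if c ≤ 0.04045 else ((c+0.055)/1.055)^2.4
L = 0.2126×R_lin + 0.7152×G_lin + 0.0722×B_lin
Color 1 (255,217,50):
  R=255: 255/255≈1.0000 > 0.04045 → ((1.0000+0.055)/1.055)^2.4 ≈ 1.00000
  G=217: 217/255≈0.8510 > 0.04045 → ((0.8510+0.055)/1.055)^2.4 ≈ 0.69387
  B=50: 50/255≈0.1961 > 0.04045 → ((0.1961+0.055)/1.055)^2.4 ≈ 0.03190
  L1 = 0.2126×1.00000 + 0.7152×0.69387 + 0.0722×0.03190 ≈ 0.71116
Color 2 (186,107,233):
  R=186: 186/255≈0.7294 > 0.04045 → ((0.7294+0.055)/1.055)^2.4 ≈ 0.49102
  G=107: 107/255≈0.4196 > 0.04045 → ((0.4196+0.055)/1.055)^2.4 ≈ 0.14703
  B=233: 233/255≈0.9137 > 0.04045 → ((0.9137+0.055)/1.055)^2.4 ≈ 0.81485
  L2 = 0.2126×0.49102 + 0.7152×0.14703 + 0.0722×0.81485 ≈ 0.26838
Lighter = 0.71116, Darker = 0.26838
Ratio = (L_lighter + 0.05) / (L_darker + 0.05)
Ratio = (0.71116 + 0.05) / (0.26838 + 0.05) = 0.76116 / 0.31838 ≈ 2.3908
Ratio ≈ 2.39:1


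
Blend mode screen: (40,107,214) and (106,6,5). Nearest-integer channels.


Screen: C = 255 - (255-A)×(255-B)/255, rounded to nearest integer
R: 255 - (255-40)×(255-106)/255 = 255 - 32035/255 ≈ 255 - 125.627 = 129.373 → 129
G: 255 - (255-107)×(255-6)/255 = 255 - 36852/255 ≈ 255 - 144.518 = 110.482 → 110
B: 255 - (255-214)×(255-5)/255 = 255 - 10250/255 ≈ 255 - 40.196 = 214.804 → 215
= RGB(129, 110, 215)


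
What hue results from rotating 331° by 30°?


New hue = (H + rotation) mod 360
New hue = (331 + 30) mod 360
= 361 mod 360
= 1°


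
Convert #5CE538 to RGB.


5C → 92 (R)
E5 → 229 (G)
38 → 56 (B)
= RGB(92, 229, 56)


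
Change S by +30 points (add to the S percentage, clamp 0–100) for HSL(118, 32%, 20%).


Original S = 32%
Adjustment = +30 percentage points
New S = 32 + (30) = 62
Clamp to [0, 100] → 62
= HSL(118°, 62%, 20%)


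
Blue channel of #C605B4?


Color: #C605B4
R = C6 = 198
G = 05 = 5
B = B4 = 180
Blue = 180


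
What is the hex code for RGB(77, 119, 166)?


R = 77 → 4D (hex)
G = 119 → 77 (hex)
B = 166 → A6 (hex)
Hex = #4D77A6


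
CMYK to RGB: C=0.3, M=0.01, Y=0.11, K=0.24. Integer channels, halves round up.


R = 255 × (1-C) × (1-K) = 255 × 0.70 × 0.76 = 135.66 → 136
G = 255 × (1-M) × (1-K) = 255 × 0.99 × 0.76 = 191.862 → 192
B = 255 × (1-Y) × (1-K) = 255 × 0.89 × 0.76 = 172.482 → 172
= RGB(136, 192, 172)


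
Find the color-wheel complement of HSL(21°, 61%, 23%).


Complement = opposite side of color wheel = hue + 180°
H' = (21 + 180) mod 360 = 201°
S and L unchanged.
= HSL(201°, 61%, 23%)


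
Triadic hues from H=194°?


Triadic: equally spaced at 120° intervals
H1 = 194°
H2 = (194 + 120) mod 360 = 314°
H3 = (194 + 240) mod 360 = 74°
Triadic = 194°, 314°, 74°


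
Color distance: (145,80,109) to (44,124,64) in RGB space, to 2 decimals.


d = √[(R₁-R₂)² + (G₁-G₂)² + (B₁-B₂)²]
d = √[(145-44)² + (80-124)² + (109-64)²]
d = √[10201 + 1936 + 2025]
d = √14162
d ≈ 119.00


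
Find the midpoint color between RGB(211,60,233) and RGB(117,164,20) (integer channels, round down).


Midpoint: each channel = ⌊(C₁+C₂)/2⌋
R: ⌊(211+117)/2⌋ = 164
G: ⌊(60+164)/2⌋ = 112
B: ⌊(233+20)/2⌋ = 126
= RGB(164, 112, 126)


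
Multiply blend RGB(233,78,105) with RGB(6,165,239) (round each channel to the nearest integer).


Multiply: C = A×B/255, rounded to nearest integer
R: 233×6/255 = 1398/255 ≈ 5.482 → 5
G: 78×165/255 = 12870/255 ≈ 50.471 → 50
B: 105×239/255 = 25095/255 ≈ 98.412 → 98
= RGB(5, 50, 98)


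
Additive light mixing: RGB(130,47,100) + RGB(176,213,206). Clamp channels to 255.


Additive: each channel = min(255, C₁+C₂)
R: 130+176 = 306 → 255
G: 47+213 = 260 → 255
B: 100+206 = 306 → 255
= RGB(255, 255, 255)


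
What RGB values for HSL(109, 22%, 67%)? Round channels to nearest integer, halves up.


H=109°, S=0.22, L=0.67
C = (1-|2L-1|)×S = (1-|0.34|)×0.22 = 0.1452
H' = H/60 = 109/60 ≈ 1.8167; X = C×(1-|H' mod 2 - 1|) = 0.02662
m = L - C/2 = 0.67 - 0.0726 = 0.5974
Sector ⌊H'⌋ = 1 → (R',G',B') = (0.02662, 0.1452, 0.0)
RGB = ((R'+m)×255, (G'+m)×255, (B'+m)×255) = (159.1251, 189.363, 152.337)
Round half up → RGB(159, 189, 152)


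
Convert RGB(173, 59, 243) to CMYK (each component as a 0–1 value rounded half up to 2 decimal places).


R'=173/255≈0.6784, G'=59/255≈0.2314, B'=243/255≈0.9529
K = 1 - max(R',G',B') = 1 - 243/255 = 12/255 = 0.04705… → 0.05
(1-R'-K)/(1-K) simplifies to (max-R)/max with max = 243:
C = (243-173)/243 = 70/243 = 0.28806… → 0.29
M = (243-59)/243 = 184/243 = 0.75720… → 0.76
Y = (243-243)/243 = 0/243 = 0 → 0.00
= CMYK(0.29, 0.76, 0.00, 0.05)


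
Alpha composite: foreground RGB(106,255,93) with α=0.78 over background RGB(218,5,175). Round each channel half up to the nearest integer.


C = α×F + (1-α)×B, with 1-α = 0.22
R: 0.78×106 + 0.22×218 = 82.68 + 47.96 = 130.64 → 131
G: 0.78×255 + 0.22×5 = 198.90 + 1.10 = 200.00 → 200
B: 0.78×93 + 0.22×175 = 72.54 + 38.50 = 111.04 → 111
= RGB(131, 200, 111)


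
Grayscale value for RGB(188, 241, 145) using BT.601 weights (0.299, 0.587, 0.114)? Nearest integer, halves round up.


Gray = 0.299×R + 0.587×G + 0.114×B
Gray = 0.299×188 + 0.587×241 + 0.114×145
Gray = 56.212 + 141.467 + 16.530
Gray = 214.209 → round half up → 214
Gray = 214


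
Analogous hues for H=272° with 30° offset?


Base hue: 272°
Left analog: (272 - 30) mod 360 = 242°
Right analog: (272 + 30) mod 360 = 302°
Analogous hues = 242° and 302°


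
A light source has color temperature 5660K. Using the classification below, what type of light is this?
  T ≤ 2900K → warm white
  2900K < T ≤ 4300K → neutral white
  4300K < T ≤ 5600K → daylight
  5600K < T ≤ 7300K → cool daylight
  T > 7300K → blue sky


Temperature: 5660K
5600K < 5660K ≤ 7300K → cool daylight
Classification: cool daylight


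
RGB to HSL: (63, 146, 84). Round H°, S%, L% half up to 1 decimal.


Normalize: R'=63/255≈0.2471, G'=146/255≈0.5725, B'=84/255≈0.3294
Max=146/255, Min=63/255, Δ=Max-Min=83/255
L = (Max+Min)/2 = (146+63)/510 = 209/510 = 0.40980… → L = 41.0%
L ≤ 0.5 → S = Δ/(Max+Min) = 83/(146+63) = 83/209 = 0.39712… → S = 39.7%
(the 1/255 factors cancel in S and H, so raw channel differences can be used)
Max is G' → H = 60 × ((B-R)/Δ + 2) = 60 × ((84-63)/83 + 2)
  21/83 + 2 = 0.2530… + 2 = 2.2530…
  H = 60 × 2.2530… = 135.180…° → H = 135.2°
= HSL(135.2°, 39.7%, 41.0%)


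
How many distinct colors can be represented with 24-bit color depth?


Colors = 2^bits = 2^24
= 16,777,216 colors


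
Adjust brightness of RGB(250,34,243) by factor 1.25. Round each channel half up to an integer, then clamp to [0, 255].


Multiply each channel by 1.25, round half up, clamp to [0, 255]
R: 250×1.25 = 312.5 → round → 313 → clamp → 255
G: 34×1.25 = 42.5 → round → 43
B: 243×1.25 = 303.75 → round → 304 → clamp → 255
= RGB(255, 43, 255)


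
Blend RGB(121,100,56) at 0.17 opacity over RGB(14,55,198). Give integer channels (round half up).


C = α×F + (1-α)×B, with 1-α = 0.83
R: 0.17×121 + 0.83×14 = 20.57 + 11.62 = 32.19 → 32
G: 0.17×100 + 0.83×55 = 17.00 + 45.65 = 62.65 → 63
B: 0.17×56 + 0.83×198 = 9.52 + 164.34 = 173.86 → 174
= RGB(32, 63, 174)


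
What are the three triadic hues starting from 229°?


Triadic: equally spaced at 120° intervals
H1 = 229°
H2 = (229 + 120) mod 360 = 349°
H3 = (229 + 240) mod 360 = 109°
Triadic = 229°, 349°, 109°
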